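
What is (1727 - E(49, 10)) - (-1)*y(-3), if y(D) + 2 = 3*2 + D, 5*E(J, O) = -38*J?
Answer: 10502/5 ≈ 2100.4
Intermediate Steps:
E(J, O) = -38*J/5 (E(J, O) = (-38*J)/5 = -38*J/5)
y(D) = 4 + D (y(D) = -2 + (3*2 + D) = -2 + (6 + D) = 4 + D)
(1727 - E(49, 10)) - (-1)*y(-3) = (1727 - (-38)*49/5) - (-1)*(4 - 3) = (1727 - 1*(-1862/5)) - (-1) = (1727 + 1862/5) - 1*(-1) = 10497/5 + 1 = 10502/5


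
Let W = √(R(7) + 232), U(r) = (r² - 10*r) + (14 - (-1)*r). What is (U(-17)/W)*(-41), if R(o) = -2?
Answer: -9348*√230/115 ≈ -1232.8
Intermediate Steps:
U(r) = 14 + r² - 9*r (U(r) = (r² - 10*r) + (14 + r) = 14 + r² - 9*r)
W = √230 (W = √(-2 + 232) = √230 ≈ 15.166)
(U(-17)/W)*(-41) = ((14 + (-17)² - 9*(-17))/(√230))*(-41) = ((14 + 289 + 153)*(√230/230))*(-41) = (456*(√230/230))*(-41) = (228*√230/115)*(-41) = -9348*√230/115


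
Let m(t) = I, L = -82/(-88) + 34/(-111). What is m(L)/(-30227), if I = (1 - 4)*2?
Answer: 6/30227 ≈ 0.00019850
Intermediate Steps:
L = 3055/4884 (L = -82*(-1/88) + 34*(-1/111) = 41/44 - 34/111 = 3055/4884 ≈ 0.62551)
I = -6 (I = -3*2 = -6)
m(t) = -6
m(L)/(-30227) = -6/(-30227) = -6*(-1/30227) = 6/30227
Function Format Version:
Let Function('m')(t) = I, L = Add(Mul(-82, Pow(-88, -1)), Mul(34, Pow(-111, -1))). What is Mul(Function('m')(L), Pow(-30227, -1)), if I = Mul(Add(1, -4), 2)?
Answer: Rational(6, 30227) ≈ 0.00019850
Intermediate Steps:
L = Rational(3055, 4884) (L = Add(Mul(-82, Rational(-1, 88)), Mul(34, Rational(-1, 111))) = Add(Rational(41, 44), Rational(-34, 111)) = Rational(3055, 4884) ≈ 0.62551)
I = -6 (I = Mul(-3, 2) = -6)
Function('m')(t) = -6
Mul(Function('m')(L), Pow(-30227, -1)) = Mul(-6, Pow(-30227, -1)) = Mul(-6, Rational(-1, 30227)) = Rational(6, 30227)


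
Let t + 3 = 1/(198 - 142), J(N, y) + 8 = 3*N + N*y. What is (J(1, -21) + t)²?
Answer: 2634129/3136 ≈ 839.96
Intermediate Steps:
J(N, y) = -8 + 3*N + N*y (J(N, y) = -8 + (3*N + N*y) = -8 + 3*N + N*y)
t = -167/56 (t = -3 + 1/(198 - 142) = -3 + 1/56 = -167/56 ≈ -2.9821)
(J(1, -21) + t)² = ((-8 + 3*1 + 1*(-21)) - 167/56)² = ((-8 + 3 - 21) - 167/56)² = (-26 - 167/56)² = (-1623/56)² = 2634129/3136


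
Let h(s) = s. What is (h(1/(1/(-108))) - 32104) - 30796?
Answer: -63008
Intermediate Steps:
(h(1/(1/(-108))) - 32104) - 30796 = (1/(1/(-108)) - 32104) - 30796 = (1/(-1/108) - 32104) - 30796 = (-108 - 32104) - 30796 = -32212 - 30796 = -63008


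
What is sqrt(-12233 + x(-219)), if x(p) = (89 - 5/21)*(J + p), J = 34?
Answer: 11*I*sqrt(104433)/21 ≈ 169.27*I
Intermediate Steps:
x(p) = 63376/21 + 1864*p/21 (x(p) = (89 - 5/21)*(34 + p) = 1864*(34 + p)/21 = 63376/21 + 1864*p/21)
sqrt(-12233 + x(-219)) = sqrt(-12233 + (63376/21 + (1864/21)*(-219))) = sqrt(-12233 + (63376/21 - 136072/7)) = sqrt(-12233 - 344840/21) = sqrt(-601733/21) = 11*I*sqrt(104433)/21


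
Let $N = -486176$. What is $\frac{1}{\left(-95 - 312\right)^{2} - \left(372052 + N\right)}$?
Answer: $\frac{1}{279773} \approx 3.5743 \cdot 10^{-6}$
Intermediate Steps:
$\frac{1}{\left(-95 - 312\right)^{2} - \left(372052 + N\right)} = \frac{1}{\left(-95 - 312\right)^{2} - -114124} = \frac{1}{\left(-95 - 312\right)^{2} + \left(-372052 + 486176\right)} = \frac{1}{\left(-407\right)^{2} + 114124} = \frac{1}{165649 + 114124} = \frac{1}{279773}$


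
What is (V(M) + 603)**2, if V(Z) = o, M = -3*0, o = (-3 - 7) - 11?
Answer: 338724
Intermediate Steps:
o = -21 (o = -10 - 11 = -21)
M = 0
V(Z) = -21
(V(M) + 603)**2 = (-21 + 603)**2 = 582**2 = 338724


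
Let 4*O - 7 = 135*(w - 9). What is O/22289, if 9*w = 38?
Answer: -319/44578 ≈ -0.0071560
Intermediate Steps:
w = 38/9 (w = (⅑)*38 = 38/9 ≈ 4.2222)
O = -319/2 (O = 7/4 + (135*(38/9 - 9))/4 = 7/4 + (135*(-43/9))/4 = 7/4 + (¼)*(-645) = 7/4 - 645/4 = -319/2 ≈ -159.50)
O/22289 = -319/2/22289 = -319/2*1/22289 = -319/44578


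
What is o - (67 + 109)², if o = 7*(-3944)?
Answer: -58584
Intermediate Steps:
o = -27608
o - (67 + 109)² = -27608 - (67 + 109)² = -27608 - 1*176² = -27608 - 1*30976 = -27608 - 30976 = -58584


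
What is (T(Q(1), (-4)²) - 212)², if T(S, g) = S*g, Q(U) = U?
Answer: 38416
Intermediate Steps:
(T(Q(1), (-4)²) - 212)² = (1*(-4)² - 212)² = (1*16 - 212)² = (16 - 212)² = (-196)² = 38416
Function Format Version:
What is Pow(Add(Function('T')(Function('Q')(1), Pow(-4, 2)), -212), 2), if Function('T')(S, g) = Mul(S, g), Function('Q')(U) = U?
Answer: 38416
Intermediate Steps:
Pow(Add(Function('T')(Function('Q')(1), Pow(-4, 2)), -212), 2) = Pow(Add(Mul(1, Pow(-4, 2)), -212), 2) = Pow(Add(Mul(1, 16), -212), 2) = Pow(Add(16, -212), 2) = Pow(-196, 2) = 38416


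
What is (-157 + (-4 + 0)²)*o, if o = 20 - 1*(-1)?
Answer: -2961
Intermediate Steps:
o = 21 (o = 20 + 1 = 21)
(-157 + (-4 + 0)²)*o = (-157 + (-4 + 0)²)*21 = (-157 + (-4)²)*21 = (-157 + 16)*21 = -141*21 = -2961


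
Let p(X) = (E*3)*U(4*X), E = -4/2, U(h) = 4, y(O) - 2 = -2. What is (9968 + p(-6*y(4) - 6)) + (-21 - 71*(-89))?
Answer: 16242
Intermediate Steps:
y(O) = 0 (y(O) = 2 - 2 = 0)
E = -2 (E = -4*1/2 = -2)
p(X) = -24 (p(X) = -2*3*4 = -6*4 = -24)
(9968 + p(-6*y(4) - 6)) + (-21 - 71*(-89)) = (9968 - 24) + (-21 - 71*(-89)) = 9944 + (-21 + 6319) = 9944 + 6298 = 16242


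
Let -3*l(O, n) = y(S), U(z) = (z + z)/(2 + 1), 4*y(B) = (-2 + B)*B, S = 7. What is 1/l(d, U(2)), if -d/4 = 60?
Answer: -12/35 ≈ -0.34286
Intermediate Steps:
d = -240 (d = -4*60 = -240)
y(B) = B*(-2 + B)/4 (y(B) = ((-2 + B)*B)/4 = (B*(-2 + B))/4 = B*(-2 + B)/4)
U(z) = 2*z/3 (U(z) = (2*z)/3 = (2*z)*(⅓) = 2*z/3)
l(O, n) = -35/12 (l(O, n) = -7*(-2 + 7)/12 = -7*5/12 = -⅓*35/4 = -35/12)
1/l(d, U(2)) = 1/(-35/12) = -12/35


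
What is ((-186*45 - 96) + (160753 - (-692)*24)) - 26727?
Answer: 142168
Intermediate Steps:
((-186*45 - 96) + (160753 - (-692)*24)) - 26727 = ((-8370 - 96) + (160753 - 1*(-16608))) - 26727 = (-8466 + (160753 + 16608)) - 26727 = (-8466 + 177361) - 26727 = 168895 - 26727 = 142168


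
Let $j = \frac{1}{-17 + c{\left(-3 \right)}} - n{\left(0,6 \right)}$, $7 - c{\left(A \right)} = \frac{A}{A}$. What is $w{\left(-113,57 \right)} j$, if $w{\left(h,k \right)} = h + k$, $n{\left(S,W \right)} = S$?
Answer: $\frac{56}{11} \approx 5.0909$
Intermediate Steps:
$c{\left(A \right)} = 6$ ($c{\left(A \right)} = 7 - \frac{A}{A} = 7 - 1 = 6$)
$j = - \frac{1}{11}$ ($j = \frac{1}{-17 + 6} - 0 = \frac{1}{-11} + 0 = - \frac{1}{11} + 0 = - \frac{1}{11} \approx -0.090909$)
$w{\left(-113,57 \right)} j = \left(-113 + 57\right) \left(- \frac{1}{11}\right) = \left(-56\right) \left(- \frac{1}{11}\right) = \frac{56}{11}$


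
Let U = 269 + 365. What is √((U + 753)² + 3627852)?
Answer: √5551621 ≈ 2356.2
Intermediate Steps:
U = 634
√((U + 753)² + 3627852) = √((634 + 753)² + 3627852) = √(1387² + 3627852) = √(1923769 + 3627852) = √5551621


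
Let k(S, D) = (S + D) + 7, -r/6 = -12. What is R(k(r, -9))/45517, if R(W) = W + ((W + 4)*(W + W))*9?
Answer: 93310/45517 ≈ 2.0500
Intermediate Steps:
r = 72 (r = -6*(-12) = 72)
k(S, D) = 7 + D + S (k(S, D) = (D + S) + 7 = 7 + D + S)
R(W) = W + 18*W*(4 + W) (R(W) = W + ((4 + W)*(2*W))*9 = W + (2*W*(4 + W))*9 = W + 18*W*(4 + W))
R(k(r, -9))/45517 = ((7 - 9 + 72)*(73 + 18*(7 - 9 + 72)))/45517 = (70*(73 + 18*70))*(1/45517) = (70*(73 + 1260))*(1/45517) = (70*1333)*(1/45517) = 93310*(1/45517) = 93310/45517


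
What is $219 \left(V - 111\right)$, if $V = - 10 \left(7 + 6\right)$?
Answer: $-52779$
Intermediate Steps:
$V = -130$ ($V = \left(-10\right) 13 = -130$)
$219 \left(V - 111\right) = 219 \left(-130 - 111\right) = 219 \left(-241\right) = -52779$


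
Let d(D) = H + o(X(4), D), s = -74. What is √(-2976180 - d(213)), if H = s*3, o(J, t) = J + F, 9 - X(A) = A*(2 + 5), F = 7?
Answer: I*√2975946 ≈ 1725.1*I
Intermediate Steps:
X(A) = 9 - 7*A (X(A) = 9 - A*(2 + 5) = 9 - A*7 = 9 - 7*A)
o(J, t) = 7 + J (o(J, t) = J + 7 = 7 + J)
H = -222 (H = -74*3 = -222)
d(D) = -234 (d(D) = -222 + (7 + (9 - 7*4)) = -222 + (7 + (9 - 28)) = -222 + (7 - 19) = -222 - 12 = -234)
√(-2976180 - d(213)) = √(-2976180 - 1*(-234)) = √(-2976180 + 234) = √(-2975946) = I*√2975946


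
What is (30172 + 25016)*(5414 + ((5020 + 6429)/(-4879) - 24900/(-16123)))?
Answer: 3357199761267924/11237731 ≈ 2.9874e+8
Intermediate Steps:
(30172 + 25016)*(5414 + ((5020 + 6429)/(-4879) - 24900/(-16123))) = 55188*(5414 + (11449*(-1/4879) - 24900*(-1/16123))) = 55188*(5414 + (-11449/4879 + 24900/16123)) = 55188*(5414 - 63105127/78664117) = 55188*(425824424311/78664117) = 3357199761267924/11237731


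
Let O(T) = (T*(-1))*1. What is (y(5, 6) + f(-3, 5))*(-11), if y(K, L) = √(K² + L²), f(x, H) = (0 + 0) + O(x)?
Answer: -33 - 11*√61 ≈ -118.91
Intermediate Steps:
O(T) = -T (O(T) = -T*1 = -T)
f(x, H) = -x (f(x, H) = (0 + 0) - x = 0 - x = -x)
(y(5, 6) + f(-3, 5))*(-11) = (√(5² + 6²) - 1*(-3))*(-11) = (√(25 + 36) + 3)*(-11) = (√61 + 3)*(-11) = (3 + √61)*(-11) = -33 - 11*√61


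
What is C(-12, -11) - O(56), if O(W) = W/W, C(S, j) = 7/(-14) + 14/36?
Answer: -10/9 ≈ -1.1111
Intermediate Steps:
C(S, j) = -⅑ (C(S, j) = 7*(-1/14) + 14*(1/36) = -½ + 7/18 = -⅑)
O(W) = 1
C(-12, -11) - O(56) = -⅑ - 1*1 = -⅑ - 1 = -10/9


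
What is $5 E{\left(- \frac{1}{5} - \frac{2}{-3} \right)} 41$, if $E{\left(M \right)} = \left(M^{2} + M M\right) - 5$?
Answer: $- \frac{42107}{45} \approx -935.71$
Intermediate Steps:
$E{\left(M \right)} = -5 + 2 M^{2}$ ($E{\left(M \right)} = \left(M^{2} + M^{2}\right) - 5 = 2 M^{2} - 5 = -5 + 2 M^{2}$)
$5 E{\left(- \frac{1}{5} - \frac{2}{-3} \right)} 41 = 5 \left(-5 + 2 \left(- \frac{1}{5} - \frac{2}{-3}\right)^{2}\right) 41 = 5 \left(-5 + 2 \left(\left(-1\right) \frac{1}{5} - - \frac{2}{3}\right)^{2}\right) 41 = 5 \left(-5 + 2 \left(- \frac{1}{5} + \frac{2}{3}\right)^{2}\right) 41 = 5 \left(-5 + 2 \left(\frac{7}{15}\right)^{2}\right) 41 = 5 \left(-5 + 2 \cdot \frac{49}{225}\right) 41 = 5 \left(-5 + \frac{98}{225}\right) 41 = 5 \left(- \frac{1027}{225}\right) 41 = \left(- \frac{1027}{45}\right) 41 = - \frac{42107}{45}$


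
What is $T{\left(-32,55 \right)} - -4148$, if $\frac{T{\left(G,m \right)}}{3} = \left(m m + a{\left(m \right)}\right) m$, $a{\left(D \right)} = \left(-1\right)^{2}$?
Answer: $503438$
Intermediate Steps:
$a{\left(D \right)} = 1$
$T{\left(G,m \right)} = 3 m \left(1 + m^{2}\right)$ ($T{\left(G,m \right)} = 3 \left(m m + 1\right) m = 3 \left(m^{2} + 1\right) m = 3 \left(1 + m^{2}\right) m = 3 m \left(1 + m^{2}\right)$)
$T{\left(-32,55 \right)} - -4148 = 3 \cdot 55 \left(1 + 55^{2}\right) - -4148 = 3 \cdot 55 \left(1 + 3025\right) + 4148 = 3 \cdot 55 \cdot 3026 + 4148 = 499290 + 4148 = 503438$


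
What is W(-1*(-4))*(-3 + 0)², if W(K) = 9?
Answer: 81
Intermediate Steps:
W(-1*(-4))*(-3 + 0)² = 9*(-3 + 0)² = 9*(-3)² = 9*9 = 81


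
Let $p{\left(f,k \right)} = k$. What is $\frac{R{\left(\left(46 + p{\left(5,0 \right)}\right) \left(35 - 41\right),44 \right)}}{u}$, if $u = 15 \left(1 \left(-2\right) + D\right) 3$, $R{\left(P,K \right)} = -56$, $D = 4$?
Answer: $- \frac{28}{45} \approx -0.62222$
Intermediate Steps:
$u = 90$ ($u = 15 \left(1 \left(-2\right) + 4\right) 3 = 15 \left(-2 + 4\right) 3 = 15 \cdot 2 \cdot 3 = 30 \cdot 3 = 90$)
$\frac{R{\left(\left(46 + p{\left(5,0 \right)}\right) \left(35 - 41\right),44 \right)}}{u} = - \frac{56}{90} = \left(-56\right) \frac{1}{90} = - \frac{28}{45}$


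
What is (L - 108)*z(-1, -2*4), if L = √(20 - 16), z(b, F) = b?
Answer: 106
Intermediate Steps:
L = 2 (L = √4 = 2)
(L - 108)*z(-1, -2*4) = (2 - 108)*(-1) = -106*(-1) = 106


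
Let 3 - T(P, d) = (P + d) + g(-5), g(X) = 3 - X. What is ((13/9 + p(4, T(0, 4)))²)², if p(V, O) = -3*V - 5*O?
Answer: 9235210000/6561 ≈ 1.4076e+6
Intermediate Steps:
T(P, d) = -5 - P - d (T(P, d) = 3 - ((P + d) + (3 - 1*(-5))) = 3 - ((P + d) + (3 + 5)) = 3 - ((P + d) + 8) = 3 - (8 + P + d) = 3 + (-8 - P - d) = -5 - P - d)
p(V, O) = -5*O - 3*V
((13/9 + p(4, T(0, 4)))²)² = ((13/9 + (-5*(-5 - 1*0 - 1*4) - 3*4))²)² = ((13*(⅑) + (-5*(-5 + 0 - 4) - 12))²)² = ((13/9 + (-5*(-9) - 12))²)² = ((13/9 + (45 - 12))²)² = ((13/9 + 33)²)² = ((310/9)²)² = (96100/81)² = 9235210000/6561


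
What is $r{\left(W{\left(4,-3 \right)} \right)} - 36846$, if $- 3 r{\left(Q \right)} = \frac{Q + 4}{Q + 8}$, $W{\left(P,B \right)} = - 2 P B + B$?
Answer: $- \frac{3205627}{87} \approx -36846.0$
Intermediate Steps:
$W{\left(P,B \right)} = B - 2 B P$ ($W{\left(P,B \right)} = - 2 B P + B = B - 2 B P$)
$r{\left(Q \right)} = - \frac{4 + Q}{3 \left(8 + Q\right)}$ ($r{\left(Q \right)} = - \frac{\left(Q + 4\right) \frac{1}{Q + 8}}{3} = - \frac{\left(4 + Q\right) \frac{1}{8 + Q}}{3} = - \frac{\frac{1}{8 + Q} \left(4 + Q\right)}{3} = - \frac{4 + Q}{3 \left(8 + Q\right)}$)
$r{\left(W{\left(4,-3 \right)} \right)} - 36846 = \frac{-4 - - 3 \left(1 - 8\right)}{3 \left(8 - 3 \left(1 - 8\right)\right)} - 36846 = \frac{-4 - \left(-3\right) \left(-7\right)}{3 \left(8 - -21\right)} - 36846 = \frac{-4 - 21}{3 \left(8 + 21\right)} - 36846 = \frac{-4 - 21}{3 \cdot 29} - 36846 = \frac{1}{3} \cdot \frac{1}{29} \left(-25\right) - 36846 = - \frac{25}{87} - 36846 = - \frac{3205627}{87}$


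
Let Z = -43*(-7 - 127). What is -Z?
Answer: -5762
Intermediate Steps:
Z = 5762 (Z = -43*(-134) = 5762)
-Z = -1*5762 = -5762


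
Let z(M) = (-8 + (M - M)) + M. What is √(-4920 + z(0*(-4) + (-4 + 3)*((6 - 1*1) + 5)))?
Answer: I*√4938 ≈ 70.271*I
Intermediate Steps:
z(M) = -8 + M (z(M) = (-8 + 0) + M = -8 + M)
√(-4920 + z(0*(-4) + (-4 + 3)*((6 - 1*1) + 5))) = √(-4920 + (-8 + (0*(-4) + (-4 + 3)*((6 - 1*1) + 5)))) = √(-4920 + (-8 + (0 - ((6 - 1) + 5)))) = √(-4920 + (-8 + (0 - (5 + 5)))) = √(-4920 + (-8 + (0 - 1*10))) = √(-4920 + (-8 + (0 - 10))) = √(-4920 + (-8 - 10)) = √(-4920 - 18) = √(-4938) = I*√4938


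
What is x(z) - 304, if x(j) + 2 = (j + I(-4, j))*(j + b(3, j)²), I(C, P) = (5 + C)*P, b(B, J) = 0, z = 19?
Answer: 416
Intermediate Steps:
I(C, P) = P*(5 + C)
x(j) = -2 + 2*j² (x(j) = -2 + (j + j*(5 - 4))*(j + 0²) = -2 + (j + j*1)*(j + 0) = -2 + (j + j)*j = -2 + (2*j)*j = -2 + 2*j²)
x(z) - 304 = (-2 + 2*19²) - 304 = (-2 + 2*361) - 304 = (-2 + 722) - 304 = 720 - 304 = 416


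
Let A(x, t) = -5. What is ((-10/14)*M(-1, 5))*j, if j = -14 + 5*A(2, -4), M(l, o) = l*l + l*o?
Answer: -780/7 ≈ -111.43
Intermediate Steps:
M(l, o) = l**2 + l*o
j = -39 (j = -14 + 5*(-5) = -14 - 25 = -39)
((-10/14)*M(-1, 5))*j = ((-10/14)*(-(-1 + 5)))*(-39) = ((-10*1/14)*(-1*4))*(-39) = -5/7*(-4)*(-39) = (20/7)*(-39) = -780/7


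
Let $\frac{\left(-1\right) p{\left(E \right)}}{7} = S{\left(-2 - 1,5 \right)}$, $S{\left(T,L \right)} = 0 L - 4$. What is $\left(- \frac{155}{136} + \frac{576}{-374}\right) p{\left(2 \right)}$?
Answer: $- \frac{28063}{374} \approx -75.035$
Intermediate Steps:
$S{\left(T,L \right)} = -4$ ($S{\left(T,L \right)} = 0 - 4 = -4$)
$p{\left(E \right)} = 28$ ($p{\left(E \right)} = \left(-7\right) \left(-4\right) = 28$)
$\left(- \frac{155}{136} + \frac{576}{-374}\right) p{\left(2 \right)} = \left(- \frac{155}{136} + \frac{576}{-374}\right) 28 = \left(\left(-155\right) \frac{1}{136} + 576 \left(- \frac{1}{374}\right)\right) 28 = \left(- \frac{155}{136} - \frac{288}{187}\right) 28 = \left(- \frac{4009}{1496}\right) 28 = - \frac{28063}{374}$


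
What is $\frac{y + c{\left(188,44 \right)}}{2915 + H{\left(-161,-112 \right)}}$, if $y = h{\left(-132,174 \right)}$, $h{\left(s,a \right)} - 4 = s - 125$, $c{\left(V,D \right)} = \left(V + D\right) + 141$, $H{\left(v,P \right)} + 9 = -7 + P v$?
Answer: $\frac{40}{6977} \approx 0.0057331$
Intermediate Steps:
$H{\left(v,P \right)} = -16 + P v$ ($H{\left(v,P \right)} = -9 + \left(-7 + P v\right) = -16 + P v$)
$c{\left(V,D \right)} = 141 + D + V$ ($c{\left(V,D \right)} = \left(D + V\right) + 141 = 141 + D + V$)
$h{\left(s,a \right)} = -121 + s$ ($h{\left(s,a \right)} = 4 + \left(s - 125\right) = 4 + \left(-125 + s\right) = -121 + s$)
$y = -253$ ($y = -121 - 132 = -253$)
$\frac{y + c{\left(188,44 \right)}}{2915 + H{\left(-161,-112 \right)}} = \frac{-253 + \left(141 + 44 + 188\right)}{2915 - -18016} = \frac{-253 + 373}{2915 + \left(-16 + 18032\right)} = \frac{120}{2915 + 18016} = \frac{120}{20931} = 120 \cdot \frac{1}{20931} = \frac{40}{6977}$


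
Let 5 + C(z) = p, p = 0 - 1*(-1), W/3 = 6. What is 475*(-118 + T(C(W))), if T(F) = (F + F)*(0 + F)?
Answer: -40850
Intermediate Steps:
W = 18 (W = 3*6 = 18)
p = 1 (p = 0 + 1 = 1)
C(z) = -4 (C(z) = -5 + 1 = -4)
T(F) = 2*F² (T(F) = (2*F)*F = 2*F²)
475*(-118 + T(C(W))) = 475*(-118 + 2*(-4)²) = 475*(-118 + 2*16) = 475*(-118 + 32) = 475*(-86) = -40850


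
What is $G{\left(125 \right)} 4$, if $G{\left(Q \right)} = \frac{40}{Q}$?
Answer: $\frac{32}{25} \approx 1.28$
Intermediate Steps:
$G{\left(125 \right)} 4 = \frac{40}{125} \cdot 4 = 40 \cdot \frac{1}{125} \cdot 4 = \frac{8}{25} \cdot 4 = \frac{32}{25}$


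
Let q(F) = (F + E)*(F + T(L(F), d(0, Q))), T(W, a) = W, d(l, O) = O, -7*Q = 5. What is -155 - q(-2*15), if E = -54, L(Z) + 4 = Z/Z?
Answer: -2927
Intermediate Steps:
Q = -5/7 (Q = -1/7*5 = -5/7 ≈ -0.71429)
L(Z) = -3 (L(Z) = -4 + Z/Z = -4 + 1 = -3)
q(F) = (-54 + F)*(-3 + F) (q(F) = (F - 54)*(F - 3) = (-54 + F)*(-3 + F))
-155 - q(-2*15) = -155 - (162 + (-2*15)**2 - (-114)*15) = -155 - (162 + (-30)**2 - 57*(-30)) = -155 - (162 + 900 + 1710) = -155 - 1*2772 = -155 - 2772 = -2927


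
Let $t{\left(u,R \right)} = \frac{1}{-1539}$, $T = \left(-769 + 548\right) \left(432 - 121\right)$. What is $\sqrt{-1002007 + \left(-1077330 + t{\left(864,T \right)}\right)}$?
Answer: $\frac{14 i \sqrt{310213741}}{171} \approx 1442.0 i$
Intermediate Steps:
$T = -68731$ ($T = \left(-221\right) 311 = -68731$)
$t{\left(u,R \right)} = - \frac{1}{1539}$
$\sqrt{-1002007 + \left(-1077330 + t{\left(864,T \right)}\right)} = \sqrt{-1002007 - \frac{1658010871}{1539}} = \sqrt{- \frac{3200099644}{1539}} = \frac{14 i \sqrt{310213741}}{171}$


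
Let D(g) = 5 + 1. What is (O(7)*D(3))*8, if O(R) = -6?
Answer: -288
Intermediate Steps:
D(g) = 6
(O(7)*D(3))*8 = -6*6*8 = -36*8 = -288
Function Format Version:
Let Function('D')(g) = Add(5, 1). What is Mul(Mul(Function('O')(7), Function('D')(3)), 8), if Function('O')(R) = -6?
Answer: -288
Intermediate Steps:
Function('D')(g) = 6
Mul(Mul(Function('O')(7), Function('D')(3)), 8) = Mul(Mul(-6, 6), 8) = Mul(-36, 8) = -288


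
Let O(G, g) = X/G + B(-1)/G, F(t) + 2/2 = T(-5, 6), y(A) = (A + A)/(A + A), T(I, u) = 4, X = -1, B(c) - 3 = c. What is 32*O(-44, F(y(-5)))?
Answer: -8/11 ≈ -0.72727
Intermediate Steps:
B(c) = 3 + c
y(A) = 1 (y(A) = (2*A)/((2*A)) = (2*A)*(1/(2*A)) = 1)
F(t) = 3 (F(t) = -1 + 4 = 3)
O(G, g) = 1/G (O(G, g) = -1/G + (3 - 1)/G = -1/G + 2/G = 1/G)
32*O(-44, F(y(-5))) = 32/(-44) = 32*(-1/44) = -8/11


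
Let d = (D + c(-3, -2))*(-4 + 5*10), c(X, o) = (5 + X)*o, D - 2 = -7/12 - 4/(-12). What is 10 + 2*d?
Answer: -197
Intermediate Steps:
D = 7/4 (D = 2 + (-7/12 - 4/(-12)) = 2 + (-7*1/12 - 4*(-1/12)) = 2 + (-7/12 + ⅓) = 2 - ¼ = 7/4 ≈ 1.7500)
c(X, o) = o*(5 + X)
d = -207/2 (d = (7/4 - 2*(5 - 3))*(-4 + 5*10) = (7/4 - 2*2)*(-4 + 50) = (7/4 - 4)*46 = -9/4*46 = -207/2 ≈ -103.50)
10 + 2*d = 10 + 2*(-207/2) = 10 - 207 = -197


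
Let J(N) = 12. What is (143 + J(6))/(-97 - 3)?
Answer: -31/20 ≈ -1.5500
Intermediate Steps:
(143 + J(6))/(-97 - 3) = (143 + 12)/(-97 - 3) = 155/(-100) = -1/100*155 = -31/20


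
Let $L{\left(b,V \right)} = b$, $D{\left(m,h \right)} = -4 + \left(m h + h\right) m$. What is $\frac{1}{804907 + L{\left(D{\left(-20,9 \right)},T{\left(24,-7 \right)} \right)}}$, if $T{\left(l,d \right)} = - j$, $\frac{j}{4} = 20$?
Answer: $\frac{1}{808323} \approx 1.2371 \cdot 10^{-6}$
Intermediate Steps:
$j = 80$ ($j = 4 \cdot 20 = 80$)
$T{\left(l,d \right)} = -80$ ($T{\left(l,d \right)} = \left(-1\right) 80 = -80$)
$D{\left(m,h \right)} = -4 + m \left(h + h m\right)$ ($D{\left(m,h \right)} = -4 + \left(h m + h\right) m = -4 + \left(h + h m\right) m = -4 + m \left(h + h m\right)$)
$\frac{1}{804907 + L{\left(D{\left(-20,9 \right)},T{\left(24,-7 \right)} \right)}} = \frac{1}{804907 + \left(-4 + 9 \left(-20\right) + 9 \left(-20\right)^{2}\right)} = \frac{1}{804907 - -3416} = \frac{1}{804907 + 3416} = \frac{1}{808323}$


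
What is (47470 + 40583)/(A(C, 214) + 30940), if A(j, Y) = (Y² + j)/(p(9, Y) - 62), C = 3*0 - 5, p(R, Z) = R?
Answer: 1555603/531343 ≈ 2.9277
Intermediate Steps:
C = -5 (C = 0 - 5 = -5)
A(j, Y) = -j/53 - Y²/53 (A(j, Y) = (Y² + j)/(9 - 62) = (j + Y²)/(-53) = (j + Y²)*(-1/53) = -j/53 - Y²/53)
(47470 + 40583)/(A(C, 214) + 30940) = (47470 + 40583)/((-1/53*(-5) - 1/53*214²) + 30940) = 88053/((5/53 - 1/53*45796) + 30940) = 88053/((5/53 - 45796/53) + 30940) = 88053/(-45791/53 + 30940) = 88053/(1594029/53) = 88053*(53/1594029) = 1555603/531343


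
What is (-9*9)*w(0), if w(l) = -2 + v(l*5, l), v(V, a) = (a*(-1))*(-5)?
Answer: 162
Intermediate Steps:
v(V, a) = 5*a (v(V, a) = -a*(-5) = 5*a)
w(l) = -2 + 5*l
(-9*9)*w(0) = (-9*9)*(-2 + 5*0) = -81*(-2 + 0) = -81*(-2) = 162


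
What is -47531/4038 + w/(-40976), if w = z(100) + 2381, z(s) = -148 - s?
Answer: -978121655/82730544 ≈ -11.823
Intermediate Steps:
w = 2133 (w = (-148 - 1*100) + 2381 = (-148 - 100) + 2381 = -248 + 2381 = 2133)
-47531/4038 + w/(-40976) = -47531/4038 + 2133/(-40976) = -47531*1/4038 + 2133*(-1/40976) = -47531/4038 - 2133/40976 = -978121655/82730544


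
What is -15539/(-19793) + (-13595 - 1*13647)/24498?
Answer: -79263242/242444457 ≈ -0.32693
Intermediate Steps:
-15539/(-19793) + (-13595 - 1*13647)/24498 = -15539*(-1/19793) + (-13595 - 13647)*(1/24498) = 15539/19793 - 27242*1/24498 = 15539/19793 - 13621/12249 = -79263242/242444457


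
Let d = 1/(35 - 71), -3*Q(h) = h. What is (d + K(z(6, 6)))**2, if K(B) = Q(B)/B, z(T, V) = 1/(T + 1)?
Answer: 169/1296 ≈ 0.13040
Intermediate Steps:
Q(h) = -h/3
z(T, V) = 1/(1 + T)
d = -1/36 (d = 1/(-36) = -1/36 ≈ -0.027778)
K(B) = -1/3 (K(B) = (-B/3)/B = -1/3)
(d + K(z(6, 6)))**2 = (-1/36 - 1/3)**2 = (-13/36)**2 = 169/1296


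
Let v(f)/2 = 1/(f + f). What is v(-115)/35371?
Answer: -1/4067665 ≈ -2.4584e-7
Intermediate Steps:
v(f) = 1/f (v(f) = 2/(f + f) = 2/((2*f)) = 2*(1/(2*f)) = 1/f)
v(-115)/35371 = 1/(-115*35371) = -1/115*1/35371 = -1/4067665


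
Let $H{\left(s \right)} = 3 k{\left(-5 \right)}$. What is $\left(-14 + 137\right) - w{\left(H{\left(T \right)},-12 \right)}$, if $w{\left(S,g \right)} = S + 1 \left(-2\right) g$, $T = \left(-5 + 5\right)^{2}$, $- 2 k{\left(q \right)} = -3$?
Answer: $\frac{189}{2} \approx 94.5$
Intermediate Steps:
$k{\left(q \right)} = \frac{3}{2}$ ($k{\left(q \right)} = \left(- \frac{1}{2}\right) \left(-3\right) = \frac{3}{2}$)
$T = 0$ ($T = 0^{2} = 0$)
$H{\left(s \right)} = \frac{9}{2}$ ($H{\left(s \right)} = 3 \cdot \frac{3}{2} = \frac{9}{2}$)
$w{\left(S,g \right)} = S - 2 g$
$\left(-14 + 137\right) - w{\left(H{\left(T \right)},-12 \right)} = \left(-14 + 137\right) - \left(\frac{9}{2} - -24\right) = 123 - \left(\frac{9}{2} + 24\right) = 123 - \frac{57}{2} = \frac{189}{2}$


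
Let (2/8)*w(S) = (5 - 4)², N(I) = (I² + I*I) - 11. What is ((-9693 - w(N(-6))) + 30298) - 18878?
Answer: 1723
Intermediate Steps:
N(I) = -11 + 2*I² (N(I) = (I² + I²) - 11 = 2*I² - 11 = -11 + 2*I²)
w(S) = 4 (w(S) = 4*(5 - 4)² = 4*1² = 4*1 = 4)
((-9693 - w(N(-6))) + 30298) - 18878 = ((-9693 - 1*4) + 30298) - 18878 = ((-9693 - 4) + 30298) - 18878 = (-9697 + 30298) - 18878 = 20601 - 18878 = 1723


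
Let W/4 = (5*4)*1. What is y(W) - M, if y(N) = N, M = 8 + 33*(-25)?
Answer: 897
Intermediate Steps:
M = -817 (M = 8 - 825 = -817)
W = 80 (W = 4*((5*4)*1) = 4*(20*1) = 4*20 = 80)
y(W) - M = 80 - 1*(-817) = 80 + 817 = 897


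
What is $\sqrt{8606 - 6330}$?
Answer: $2 \sqrt{569} \approx 47.707$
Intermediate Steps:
$\sqrt{8606 - 6330} = \sqrt{2276} = 2 \sqrt{569}$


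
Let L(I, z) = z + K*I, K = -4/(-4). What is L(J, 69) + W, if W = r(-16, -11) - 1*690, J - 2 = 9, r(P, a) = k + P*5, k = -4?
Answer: -694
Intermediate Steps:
K = 1 (K = -4*(-¼) = 1)
r(P, a) = -4 + 5*P (r(P, a) = -4 + P*5 = -4 + 5*P)
J = 11 (J = 2 + 9 = 11)
L(I, z) = I + z (L(I, z) = z + 1*I = z + I = I + z)
W = -774 (W = (-4 + 5*(-16)) - 1*690 = (-4 - 80) - 690 = -84 - 690 = -774)
L(J, 69) + W = (11 + 69) - 774 = 80 - 774 = -694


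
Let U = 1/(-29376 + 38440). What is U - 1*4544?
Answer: -41186815/9064 ≈ -4544.0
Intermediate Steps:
U = 1/9064 ≈ 0.00011033
U - 1*4544 = 1/9064 - 1*4544 = 1/9064 - 4544 = -41186815/9064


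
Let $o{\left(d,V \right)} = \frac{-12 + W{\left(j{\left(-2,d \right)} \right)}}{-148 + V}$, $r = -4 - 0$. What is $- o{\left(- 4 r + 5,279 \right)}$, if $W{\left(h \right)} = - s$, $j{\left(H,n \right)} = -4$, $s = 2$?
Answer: $\frac{14}{131} \approx 0.10687$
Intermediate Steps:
$W{\left(h \right)} = -2$ ($W{\left(h \right)} = \left(-1\right) 2 = -2$)
$r = -4$ ($r = -4 + 0 = -4$)
$o{\left(d,V \right)} = - \frac{14}{-148 + V}$ ($o{\left(d,V \right)} = \frac{-12 - 2}{-148 + V} = - \frac{14}{-148 + V}$)
$- o{\left(- 4 r + 5,279 \right)} = - \frac{-14}{-148 + 279} = - \frac{-14}{131} = \left(-1\right) \left(- \frac{14}{131}\right) = \frac{14}{131}$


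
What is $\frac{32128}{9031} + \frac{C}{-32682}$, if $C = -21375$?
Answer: $\frac{414348307}{98383714} \approx 4.2116$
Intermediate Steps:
$\frac{32128}{9031} + \frac{C}{-32682} = \frac{32128}{9031} - \frac{21375}{-32682} = 32128 \cdot \frac{1}{9031} - - \frac{7125}{10894} = \frac{32128}{9031} + \frac{7125}{10894} = \frac{414348307}{98383714}$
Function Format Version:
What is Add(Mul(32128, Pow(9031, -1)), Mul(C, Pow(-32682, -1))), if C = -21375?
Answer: Rational(414348307, 98383714) ≈ 4.2116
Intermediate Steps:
Add(Mul(32128, Pow(9031, -1)), Mul(C, Pow(-32682, -1))) = Add(Mul(32128, Pow(9031, -1)), Mul(-21375, Pow(-32682, -1))) = Add(Mul(32128, Rational(1, 9031)), Mul(-21375, Rational(-1, 32682))) = Add(Rational(32128, 9031), Rational(7125, 10894)) = Rational(414348307, 98383714)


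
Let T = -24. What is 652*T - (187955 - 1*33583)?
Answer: -170020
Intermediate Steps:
652*T - (187955 - 1*33583) = 652*(-24) - (187955 - 1*33583) = -15648 - (187955 - 33583) = -15648 - 1*154372 = -15648 - 154372 = -170020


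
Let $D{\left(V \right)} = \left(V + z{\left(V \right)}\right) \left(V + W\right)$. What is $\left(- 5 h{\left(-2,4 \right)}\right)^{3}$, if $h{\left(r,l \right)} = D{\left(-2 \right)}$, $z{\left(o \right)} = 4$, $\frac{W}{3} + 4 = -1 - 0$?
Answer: $4913000$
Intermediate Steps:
$W = -15$ ($W = -12 + 3 \left(-1 - 0\right) = -12 + 3 \left(-1 + 0\right) = -12 + 3 \left(-1\right) = -12 - 3 = -15$)
$D{\left(V \right)} = \left(-15 + V\right) \left(4 + V\right)$ ($D{\left(V \right)} = \left(V + 4\right) \left(V - 15\right) = \left(4 + V\right) \left(-15 + V\right) = \left(-15 + V\right) \left(4 + V\right)$)
$h{\left(r,l \right)} = -34$ ($h{\left(r,l \right)} = -60 + \left(-2\right)^{2} - -22 = -60 + 4 + 22 = -34$)
$\left(- 5 h{\left(-2,4 \right)}\right)^{3} = \left(\left(-5\right) \left(-34\right)\right)^{3} = 170^{3} = 4913000$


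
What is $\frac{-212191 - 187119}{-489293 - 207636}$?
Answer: $\frac{399310}{696929} \approx 0.57296$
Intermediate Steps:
$\frac{-212191 - 187119}{-489293 - 207636} = - \frac{399310}{-489293 - 207636} = - \frac{399310}{-696929} = \left(-399310\right) \left(- \frac{1}{696929}\right) = \frac{399310}{696929}$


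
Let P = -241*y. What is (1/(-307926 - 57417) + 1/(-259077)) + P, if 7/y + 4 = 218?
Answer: -17742000481693/2250613471106 ≈ -7.8832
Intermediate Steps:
y = 7/214 (y = 7/(-4 + 218) = 7/214 ≈ 0.032710)
P = -1687/214 (P = -241*7/214 = -1687/214 ≈ -7.8832)
(1/(-307926 - 57417) + 1/(-259077)) + P = (1/(-307926 - 57417) + 1/(-259077)) - 1687/214 = (1/(-365343) - 1/259077) - 1687/214 = (-1/365343 - 1/259077) - 1687/214 = -69380/10516885379 - 1687/214 = -17742000481693/2250613471106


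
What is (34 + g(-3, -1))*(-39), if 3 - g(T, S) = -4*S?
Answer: -1287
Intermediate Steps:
g(T, S) = 3 + 4*S (g(T, S) = 3 - (-4)*S = 3 + 4*S)
(34 + g(-3, -1))*(-39) = (34 + (3 + 4*(-1)))*(-39) = (34 + (3 - 4))*(-39) = (34 - 1)*(-39) = 33*(-39) = -1287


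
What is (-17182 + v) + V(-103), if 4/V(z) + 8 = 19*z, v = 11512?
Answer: -11141554/1965 ≈ -5670.0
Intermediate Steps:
V(z) = 4/(-8 + 19*z)
(-17182 + v) + V(-103) = (-17182 + 11512) + 4/(-8 + 19*(-103)) = -5670 + 4/(-8 - 1957) = -5670 + 4/(-1965) = -5670 + 4*(-1/1965) = -5670 - 4/1965 = -11141554/1965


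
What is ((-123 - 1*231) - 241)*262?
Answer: -155890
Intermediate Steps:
((-123 - 1*231) - 241)*262 = ((-123 - 231) - 241)*262 = (-354 - 241)*262 = -595*262 = -155890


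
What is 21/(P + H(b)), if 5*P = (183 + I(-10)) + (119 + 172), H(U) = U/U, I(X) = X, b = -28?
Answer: 15/67 ≈ 0.22388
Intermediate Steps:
H(U) = 1
P = 464/5 (P = ((183 - 10) + (119 + 172))/5 = (173 + 291)/5 = (1/5)*464 = 464/5 ≈ 92.800)
21/(P + H(b)) = 21/(464/5 + 1) = 21/(469/5) = 21*(5/469) = 15/67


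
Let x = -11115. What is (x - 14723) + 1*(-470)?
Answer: -26308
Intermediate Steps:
(x - 14723) + 1*(-470) = (-11115 - 14723) + 1*(-470) = -25838 - 470 = -26308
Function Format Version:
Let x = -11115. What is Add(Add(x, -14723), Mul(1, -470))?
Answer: -26308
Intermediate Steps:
Add(Add(x, -14723), Mul(1, -470)) = Add(Add(-11115, -14723), Mul(1, -470)) = Add(-25838, -470) = -26308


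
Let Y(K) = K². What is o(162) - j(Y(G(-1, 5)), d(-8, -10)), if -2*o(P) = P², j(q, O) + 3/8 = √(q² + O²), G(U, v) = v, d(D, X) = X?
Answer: -104973/8 - 5*√29 ≈ -13149.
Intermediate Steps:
j(q, O) = -3/8 + √(O² + q²) (j(q, O) = -3/8 + √(q² + O²) = -3/8 + √(O² + q²))
o(P) = -P²/2
o(162) - j(Y(G(-1, 5)), d(-8, -10)) = -½*162² - (-3/8 + √((-10)² + (5²)²)) = -½*26244 - (-3/8 + √(100 + 25²)) = -13122 - (-3/8 + √(100 + 625)) = -13122 - (-3/8 + √725) = -13122 - (-3/8 + 5*√29) = -13122 + (3/8 - 5*√29) = -104973/8 - 5*√29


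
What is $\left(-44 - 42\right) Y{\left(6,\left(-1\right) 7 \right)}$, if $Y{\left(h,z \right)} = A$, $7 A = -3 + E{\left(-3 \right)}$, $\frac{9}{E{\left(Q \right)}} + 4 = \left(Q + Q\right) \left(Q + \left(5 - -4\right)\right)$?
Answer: $\frac{5547}{140} \approx 39.621$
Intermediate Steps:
$E{\left(Q \right)} = \frac{9}{-4 + 2 Q \left(9 + Q\right)}$ ($E{\left(Q \right)} = \frac{9}{-4 + \left(Q + Q\right) \left(Q + \left(5 - -4\right)\right)} = \frac{9}{-4 + 2 Q \left(Q + \left(5 + 4\right)\right)} = \frac{9}{-4 + 2 Q \left(Q + 9\right)} = \frac{9}{-4 + 2 Q \left(9 + Q\right)}$)
$A = - \frac{129}{280}$ ($A = \frac{-3 + \frac{9}{2 \left(-2 + \left(-3\right)^{2} + 9 \left(-3\right)\right)}}{7} = \frac{-3 + \frac{9}{2 \left(-2 + 9 - 27\right)}}{7} = \frac{-3 + \frac{9}{2 \left(-20\right)}}{7} = \frac{-3 + \frac{9}{2} \left(- \frac{1}{20}\right)}{7} = \frac{-3 - \frac{9}{40}}{7} = \frac{1}{7} \left(- \frac{129}{40}\right) = - \frac{129}{280} \approx -0.46071$)
$Y{\left(h,z \right)} = - \frac{129}{280}$
$\left(-44 - 42\right) Y{\left(6,\left(-1\right) 7 \right)} = \left(-44 - 42\right) \left(- \frac{129}{280}\right) = \left(-86\right) \left(- \frac{129}{280}\right) = \frac{5547}{140}$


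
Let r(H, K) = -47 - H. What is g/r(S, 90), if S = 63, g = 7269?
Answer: -7269/110 ≈ -66.082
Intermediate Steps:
g/r(S, 90) = 7269/(-47 - 1*63) = 7269/(-47 - 63) = 7269/(-110) = 7269*(-1/110) = -7269/110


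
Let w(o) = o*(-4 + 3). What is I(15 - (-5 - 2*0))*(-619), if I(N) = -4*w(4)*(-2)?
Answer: 19808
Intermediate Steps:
w(o) = -o (w(o) = o*(-1) = -o)
I(N) = -32 (I(N) = -(-4)*4*(-2) = -4*(-4)*(-2) = 16*(-2) = -32)
I(15 - (-5 - 2*0))*(-619) = -32*(-619) = 19808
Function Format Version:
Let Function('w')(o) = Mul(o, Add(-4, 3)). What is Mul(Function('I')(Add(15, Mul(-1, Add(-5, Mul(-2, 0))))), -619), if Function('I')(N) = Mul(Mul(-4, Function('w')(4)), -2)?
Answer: 19808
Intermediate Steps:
Function('w')(o) = Mul(-1, o) (Function('w')(o) = Mul(o, -1) = Mul(-1, o))
Function('I')(N) = -32 (Function('I')(N) = Mul(Mul(-4, Mul(-1, 4)), -2) = Mul(Mul(-4, -4), -2) = Mul(16, -2) = -32)
Mul(Function('I')(Add(15, Mul(-1, Add(-5, Mul(-2, 0))))), -619) = Mul(-32, -619) = 19808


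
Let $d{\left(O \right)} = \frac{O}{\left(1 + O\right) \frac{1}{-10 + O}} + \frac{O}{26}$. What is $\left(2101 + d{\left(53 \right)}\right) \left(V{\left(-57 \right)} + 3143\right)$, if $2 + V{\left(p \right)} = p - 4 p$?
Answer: $\frac{277096640}{39} \approx 7.105 \cdot 10^{6}$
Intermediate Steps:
$d{\left(O \right)} = \frac{O}{26} + \frac{O \left(-10 + O\right)}{1 + O}$ ($d{\left(O \right)} = \frac{O}{\frac{1}{-10 + O} \left(1 + O\right)} + O \frac{1}{26} = O \frac{-10 + O}{1 + O} + \frac{O}{26} = \frac{O \left(-10 + O\right)}{1 + O} + \frac{O}{26} = \frac{O}{26} + \frac{O \left(-10 + O\right)}{1 + O}$)
$V{\left(p \right)} = -2 - 3 p$ ($V{\left(p \right)} = -2 + \left(p - 4 p\right) = -2 - 3 p$)
$\left(2101 + d{\left(53 \right)}\right) \left(V{\left(-57 \right)} + 3143\right) = \left(2101 + \frac{1}{26} \cdot 53 \frac{1}{1 + 53} \left(-259 + 27 \cdot 53\right)\right) \left(\left(-2 - -171\right) + 3143\right) = \left(2101 + \frac{1}{26} \cdot 53 \cdot \frac{1}{54} \left(-259 + 1431\right)\right) \left(\left(-2 + 171\right) + 3143\right) = \left(2101 + \frac{1}{26} \cdot 53 \cdot \frac{1}{54} \cdot 1172\right) \left(169 + 3143\right) = \left(2101 + \frac{15529}{351}\right) 3312 = \frac{752980}{351} \cdot 3312 = \frac{277096640}{39}$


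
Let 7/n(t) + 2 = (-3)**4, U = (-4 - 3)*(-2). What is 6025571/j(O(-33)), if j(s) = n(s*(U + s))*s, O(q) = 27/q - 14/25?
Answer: -130905529975/2653 ≈ -4.9342e+7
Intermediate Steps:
U = 14 (U = -7*(-2) = 14)
O(q) = -14/25 + 27/q (O(q) = 27/q - 14*1/25 = 27/q - 14/25 = -14/25 + 27/q)
n(t) = 7/79 (n(t) = 7/(-2 + (-3)**4) = 7/(-2 + 81) = 7/79)
j(s) = 7*s/79
6025571/j(O(-33)) = 6025571/((7*(-14/25 + 27/(-33))/79)) = 6025571/((7*(-14/25 + 27*(-1/33))/79)) = 6025571/((7*(-14/25 - 9/11)/79)) = 6025571/(((7/79)*(-379/275))) = 6025571/(-2653/21725) = 6025571*(-21725/2653) = -130905529975/2653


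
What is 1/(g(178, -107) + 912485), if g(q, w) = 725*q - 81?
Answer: 1/1041454 ≈ 9.6020e-7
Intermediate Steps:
g(q, w) = -81 + 725*q
1/(g(178, -107) + 912485) = 1/((-81 + 725*178) + 912485) = 1/((-81 + 129050) + 912485) = 1/(128969 + 912485) = 1/1041454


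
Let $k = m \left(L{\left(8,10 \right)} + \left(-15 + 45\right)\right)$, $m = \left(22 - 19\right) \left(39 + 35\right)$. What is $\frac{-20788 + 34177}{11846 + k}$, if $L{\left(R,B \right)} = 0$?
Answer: $\frac{13389}{18506} \approx 0.7235$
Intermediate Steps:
$m = 222$ ($m = 3 \cdot 74 = 222$)
$k = 6660$ ($k = 222 \left(0 + \left(-15 + 45\right)\right) = 222 \left(0 + 30\right) = 222 \cdot 30 = 6660$)
$\frac{-20788 + 34177}{11846 + k} = \frac{-20788 + 34177}{11846 + 6660} = \frac{13389}{18506}$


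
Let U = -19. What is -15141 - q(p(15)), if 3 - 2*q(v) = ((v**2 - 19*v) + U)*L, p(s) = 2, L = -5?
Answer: -15010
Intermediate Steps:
q(v) = -46 - 95*v/2 + 5*v**2/2 (q(v) = 3/2 - ((v**2 - 19*v) - 19)*(-5)/2 = 3/2 - (-19 + v**2 - 19*v)*(-5)/2 = 3/2 - (95 - 5*v**2 + 95*v)/2 = 3/2 + (-95/2 - 95*v/2 + 5*v**2/2) = -46 - 95*v/2 + 5*v**2/2)
-15141 - q(p(15)) = -15141 - (-46 - 95/2*2 + (5/2)*2**2) = -15141 - (-46 - 95 + (5/2)*4) = -15141 - (-46 - 95 + 10) = -15141 - 1*(-131) = -15141 + 131 = -15010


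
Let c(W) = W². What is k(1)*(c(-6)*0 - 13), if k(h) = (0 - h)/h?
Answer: 13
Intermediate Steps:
k(h) = -1 (k(h) = (-h)/h = -1)
k(1)*(c(-6)*0 - 13) = -((-6)²*0 - 13) = -(36*0 - 13) = -(0 - 13) = -1*(-13) = 13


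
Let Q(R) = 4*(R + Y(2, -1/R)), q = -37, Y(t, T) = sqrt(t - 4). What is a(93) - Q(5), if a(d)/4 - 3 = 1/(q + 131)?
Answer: -374/47 - 4*I*sqrt(2) ≈ -7.9574 - 5.6569*I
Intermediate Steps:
Y(t, T) = sqrt(-4 + t)
Q(R) = 4*R + 4*I*sqrt(2) (Q(R) = 4*(R + sqrt(-4 + 2)) = 4*(R + sqrt(-2)) = 4*(R + I*sqrt(2)) = 4*R + 4*I*sqrt(2))
a(d) = 566/47 (a(d) = 12 + 4/(-37 + 131) = 12 + 4/94 = 12 + 4*(1/94) = 12 + 2/47 = 566/47)
a(93) - Q(5) = 566/47 - (4*5 + 4*I*sqrt(2)) = 566/47 - (20 + 4*I*sqrt(2)) = 566/47 + (-20 - 4*I*sqrt(2)) = -374/47 - 4*I*sqrt(2)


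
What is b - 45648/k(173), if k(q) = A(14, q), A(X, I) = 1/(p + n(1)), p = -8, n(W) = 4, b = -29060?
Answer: 153532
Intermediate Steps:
A(X, I) = -1/4 (A(X, I) = 1/(-8 + 4) = 1/(-4) = -1/4)
k(q) = -1/4
b - 45648/k(173) = -29060 - 45648/(-1/4) = -29060 - 45648*(-4) = -29060 + 182592 = 153532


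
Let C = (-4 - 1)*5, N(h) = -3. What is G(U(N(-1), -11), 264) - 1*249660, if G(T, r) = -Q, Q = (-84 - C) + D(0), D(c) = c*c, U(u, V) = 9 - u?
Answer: -249601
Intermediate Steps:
D(c) = c²
C = -25 (C = -5*5 = -25)
Q = -59 (Q = (-84 - 1*(-25)) + 0² = (-84 + 25) + 0 = -59 + 0 = -59)
G(T, r) = 59 (G(T, r) = -1*(-59) = 59)
G(U(N(-1), -11), 264) - 1*249660 = 59 - 1*249660 = 59 - 249660 = -249601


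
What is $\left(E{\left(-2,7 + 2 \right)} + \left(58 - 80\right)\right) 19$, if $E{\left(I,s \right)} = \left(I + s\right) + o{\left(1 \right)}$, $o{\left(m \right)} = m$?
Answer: $-266$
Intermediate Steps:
$E{\left(I,s \right)} = 1 + I + s$ ($E{\left(I,s \right)} = \left(I + s\right) + 1 = 1 + I + s$)
$\left(E{\left(-2,7 + 2 \right)} + \left(58 - 80\right)\right) 19 = \left(\left(1 - 2 + \left(7 + 2\right)\right) + \left(58 - 80\right)\right) 19 = \left(\left(1 - 2 + 9\right) + \left(58 - 80\right)\right) 19 = \left(8 - 22\right) 19 = \left(-14\right) 19 = -266$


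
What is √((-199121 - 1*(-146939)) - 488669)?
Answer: I*√540851 ≈ 735.43*I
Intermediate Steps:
√((-199121 - 1*(-146939)) - 488669) = √((-199121 + 146939) - 488669) = √(-52182 - 488669) = √(-540851) = I*√540851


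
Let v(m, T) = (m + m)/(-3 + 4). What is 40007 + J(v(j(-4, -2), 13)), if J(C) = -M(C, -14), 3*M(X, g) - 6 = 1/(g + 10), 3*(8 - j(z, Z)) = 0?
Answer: 480061/12 ≈ 40005.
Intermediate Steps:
j(z, Z) = 8 (j(z, Z) = 8 - ⅓*0 = 8 + 0 = 8)
M(X, g) = 2 + 1/(3*(10 + g)) (M(X, g) = 2 + 1/(3*(g + 10)) = 2 + 1/(3*(10 + g)))
v(m, T) = 2*m (v(m, T) = (2*m)/1 = (2*m)*1 = 2*m)
J(C) = -23/12 (J(C) = -(61 + 6*(-14))/(3*(10 - 14)) = -(61 - 84)/(3*(-4)) = -(-1)*(-23)/(3*4) = -1*23/12 = -23/12)
40007 + J(v(j(-4, -2), 13)) = 40007 - 23/12 = 480061/12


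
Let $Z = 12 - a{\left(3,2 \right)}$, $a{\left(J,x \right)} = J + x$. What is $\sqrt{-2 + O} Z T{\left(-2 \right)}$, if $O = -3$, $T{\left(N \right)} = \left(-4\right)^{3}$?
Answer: $- 448 i \sqrt{5} \approx - 1001.8 i$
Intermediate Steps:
$T{\left(N \right)} = -64$
$Z = 7$ ($Z = 12 - \left(3 + 2\right) = 12 - 5 = 7$)
$\sqrt{-2 + O} Z T{\left(-2 \right)} = \sqrt{-2 - 3} \cdot 7 \left(-64\right) = \sqrt{-5} \left(-448\right) = i \sqrt{5} \left(-448\right) = - 448 i \sqrt{5}$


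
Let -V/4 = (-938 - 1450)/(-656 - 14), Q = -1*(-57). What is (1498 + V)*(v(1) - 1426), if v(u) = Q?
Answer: -680466926/335 ≈ -2.0312e+6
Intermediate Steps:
Q = 57
v(u) = 57
V = -4776/335 (V = -4*(-938 - 1450)/(-656 - 14) = -(-9552)/(-670) = -(-9552)*(-1)/670 = -4*1194/335 = -4776/335 ≈ -14.257)
(1498 + V)*(v(1) - 1426) = (1498 - 4776/335)*(57 - 1426) = (497054/335)*(-1369) = -680466926/335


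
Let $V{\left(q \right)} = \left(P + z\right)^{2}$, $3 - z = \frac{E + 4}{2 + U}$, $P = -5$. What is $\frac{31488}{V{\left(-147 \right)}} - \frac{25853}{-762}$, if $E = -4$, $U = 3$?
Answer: $\frac{6024317}{762} \approx 7905.9$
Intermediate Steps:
$z = 3$ ($z = 3 - \frac{-4 + 4}{2 + 3} = 3 - \frac{0}{5} = 3 - 0 \cdot \frac{1}{5} = 3 - 0 = 3 + 0 = 3$)
$V{\left(q \right)} = 4$ ($V{\left(q \right)} = \left(-5 + 3\right)^{2} = \left(-2\right)^{2} = 4$)
$\frac{31488}{V{\left(-147 \right)}} - \frac{25853}{-762} = \frac{31488}{4} - \frac{25853}{-762} = 31488 \cdot \frac{1}{4} - - \frac{25853}{762} = 7872 + \frac{25853}{762} = \frac{6024317}{762}$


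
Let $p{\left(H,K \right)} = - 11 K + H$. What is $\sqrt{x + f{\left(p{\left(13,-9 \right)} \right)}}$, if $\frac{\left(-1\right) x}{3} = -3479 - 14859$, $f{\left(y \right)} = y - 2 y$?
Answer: $\sqrt{54902} \approx 234.31$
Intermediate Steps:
$p{\left(H,K \right)} = H - 11 K$
$f{\left(y \right)} = - y$
$x = 55014$ ($x = - 3 \left(-3479 - 14859\right) = \left(-3\right) \left(-18338\right) = 55014$)
$\sqrt{x + f{\left(p{\left(13,-9 \right)} \right)}} = \sqrt{55014 - \left(13 - -99\right)} = \sqrt{55014 - \left(13 + 99\right)} = \sqrt{55014 - 112} = \sqrt{54902}$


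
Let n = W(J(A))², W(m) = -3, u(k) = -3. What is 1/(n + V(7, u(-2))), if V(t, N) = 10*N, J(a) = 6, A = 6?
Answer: -1/21 ≈ -0.047619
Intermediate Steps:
n = 9 (n = (-3)² = 9)
1/(n + V(7, u(-2))) = 1/(9 + 10*(-3)) = 1/(9 - 30) = 1/(-21) = -1/21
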